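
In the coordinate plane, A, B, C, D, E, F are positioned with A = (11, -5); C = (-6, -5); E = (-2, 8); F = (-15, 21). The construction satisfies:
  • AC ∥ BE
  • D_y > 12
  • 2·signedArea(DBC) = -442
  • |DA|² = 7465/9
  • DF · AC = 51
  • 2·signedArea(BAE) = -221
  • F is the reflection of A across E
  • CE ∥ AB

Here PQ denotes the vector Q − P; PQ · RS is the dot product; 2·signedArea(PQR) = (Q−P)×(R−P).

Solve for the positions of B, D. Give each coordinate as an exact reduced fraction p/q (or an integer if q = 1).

B = (15, 8)
D = (-12, 37/3)

1. B_x = 15  [AC ∥ BE ∩ CE ∥ AB]
2. B_y = 8  [AC ∥ BE ∩ CE ∥ AB]
   → B = (15, 8)
3. D_x = -12  [2·signedArea(DBC) = -442 ∩ DF · AC = 51]
4. D_y = 37/3  [2·signedArea(DBC) = -442 ∩ DF · AC = 51]
   → D = (-12, 37/3)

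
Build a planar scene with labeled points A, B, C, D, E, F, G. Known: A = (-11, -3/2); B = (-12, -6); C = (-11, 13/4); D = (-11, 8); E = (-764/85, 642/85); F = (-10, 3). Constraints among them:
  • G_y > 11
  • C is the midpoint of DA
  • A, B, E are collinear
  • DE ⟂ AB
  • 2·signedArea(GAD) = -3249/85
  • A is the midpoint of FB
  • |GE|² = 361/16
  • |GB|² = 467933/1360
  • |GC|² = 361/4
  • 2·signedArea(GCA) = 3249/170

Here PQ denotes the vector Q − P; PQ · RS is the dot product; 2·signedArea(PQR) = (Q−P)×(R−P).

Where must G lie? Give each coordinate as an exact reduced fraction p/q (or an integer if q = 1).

1. G_x = -593/85  [2·signedArea(GCA) = 3249/170]
2. G_y = 4031/340  [|GE|² = 361/16]
   → G = (-593/85, 4031/340)

G = (-593/85, 4031/340)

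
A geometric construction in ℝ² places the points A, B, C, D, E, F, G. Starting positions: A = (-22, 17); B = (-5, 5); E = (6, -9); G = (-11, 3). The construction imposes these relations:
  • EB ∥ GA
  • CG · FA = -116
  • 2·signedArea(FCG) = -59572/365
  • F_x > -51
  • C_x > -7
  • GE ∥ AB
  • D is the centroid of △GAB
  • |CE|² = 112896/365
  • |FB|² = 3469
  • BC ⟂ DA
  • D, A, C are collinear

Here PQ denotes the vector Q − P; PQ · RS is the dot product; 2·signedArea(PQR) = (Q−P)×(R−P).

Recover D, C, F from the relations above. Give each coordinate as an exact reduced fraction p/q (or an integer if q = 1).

C = (-2514/365, 1083/365)
D = (-38/3, 25/3)
F = (-50, 43)

1. D_x = -38/3  [D is the centroid of △GAB]
2. D_y = 25/3  [D is the centroid of △GAB]
   → D = (-38/3, 25/3)
3. C_x = -2514/365  [D, A, C are collinear ∩ BC ⟂ DA]
4. C_y = 1083/365  [D, A, C are collinear ∩ BC ⟂ DA]
   → C = (-2514/365, 1083/365)
5. F_x = -50  [2·signedArea(FCG) = -59572/365 ∩ CG · FA = -116]
6. F_y = 43  [2·signedArea(FCG) = -59572/365 ∩ CG · FA = -116]
   → F = (-50, 43)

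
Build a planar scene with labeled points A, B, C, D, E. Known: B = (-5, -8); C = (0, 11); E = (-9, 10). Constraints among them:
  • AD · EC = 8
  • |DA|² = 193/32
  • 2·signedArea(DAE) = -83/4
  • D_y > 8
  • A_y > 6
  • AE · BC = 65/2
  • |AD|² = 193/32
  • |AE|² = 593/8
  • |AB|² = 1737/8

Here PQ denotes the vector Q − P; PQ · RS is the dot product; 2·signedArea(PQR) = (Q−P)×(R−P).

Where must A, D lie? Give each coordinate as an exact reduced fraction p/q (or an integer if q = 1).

1. A_x = -5/4  [line -5·x + -19·y + 225/2 = 0 ∩ |AB|² = 1737/8]
2. A_y = 25/4  [line -5·x + -19·y + 225/2 = 0 ∩ |AB|² = 1737/8]
   → A = (-5/4, 25/4)
3. D_x = -5/8  [2·signedArea(DAE) = -83/4 ∩ AD · EC = 8]
4. D_y = 69/8  [2·signedArea(DAE) = -83/4 ∩ AD · EC = 8]
   → D = (-5/8, 69/8)

A = (-5/4, 25/4)
D = (-5/8, 69/8)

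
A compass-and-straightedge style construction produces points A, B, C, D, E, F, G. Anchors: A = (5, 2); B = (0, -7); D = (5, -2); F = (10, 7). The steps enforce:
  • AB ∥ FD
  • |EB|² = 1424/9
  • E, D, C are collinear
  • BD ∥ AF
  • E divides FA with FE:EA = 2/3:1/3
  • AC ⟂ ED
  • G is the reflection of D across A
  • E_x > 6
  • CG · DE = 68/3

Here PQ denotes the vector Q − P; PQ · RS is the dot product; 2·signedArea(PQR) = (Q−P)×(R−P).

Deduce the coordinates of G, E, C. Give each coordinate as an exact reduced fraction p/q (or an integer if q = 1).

C = (955/157, 264/157)
E = (20/3, 11/3)
G = (5, 6)

1. G_x = 5  [G is the reflection of D across A]
2. G_y = 6  [G is the reflection of D across A]
   → G = (5, 6)
3. E_x = 20/3  [E divides FA with FE:EA = 2/3:1/3]
4. E_y = 11/3  [E divides FA with FE:EA = 2/3:1/3]
   → E = (20/3, 11/3)
5. C_x = 955/157  [E, D, C are collinear ∩ AC ⟂ ED]
6. C_y = 264/157  [E, D, C are collinear ∩ AC ⟂ ED]
   → C = (955/157, 264/157)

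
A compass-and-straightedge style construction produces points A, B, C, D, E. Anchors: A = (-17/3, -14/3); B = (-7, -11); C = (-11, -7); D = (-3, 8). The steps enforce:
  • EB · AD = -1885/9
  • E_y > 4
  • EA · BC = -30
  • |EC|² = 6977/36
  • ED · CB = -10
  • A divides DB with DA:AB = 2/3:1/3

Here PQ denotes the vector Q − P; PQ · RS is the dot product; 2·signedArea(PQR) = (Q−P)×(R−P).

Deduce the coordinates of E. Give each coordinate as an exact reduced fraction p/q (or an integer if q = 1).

E = (-11/3, 29/6)

1. E_x = -11/3  [EA · BC = -30 ∩ EB · AD = -1885/9]
2. E_y = 29/6  [EA · BC = -30 ∩ EB · AD = -1885/9]
   → E = (-11/3, 29/6)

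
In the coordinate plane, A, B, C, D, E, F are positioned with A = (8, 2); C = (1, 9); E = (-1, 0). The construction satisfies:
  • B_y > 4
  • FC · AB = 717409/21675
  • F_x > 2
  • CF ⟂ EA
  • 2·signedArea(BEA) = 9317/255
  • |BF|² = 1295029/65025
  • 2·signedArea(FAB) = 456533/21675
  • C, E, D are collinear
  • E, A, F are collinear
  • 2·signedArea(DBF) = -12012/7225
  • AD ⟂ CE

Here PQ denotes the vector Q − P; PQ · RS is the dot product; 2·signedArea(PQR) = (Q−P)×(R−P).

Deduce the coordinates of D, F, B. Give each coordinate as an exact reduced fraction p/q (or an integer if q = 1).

1. D_x = -13/85  [C, E, D are collinear ∩ AD ⟂ CE]
2. D_y = 324/85  [C, E, D are collinear ∩ AD ⟂ CE]
   → D = (-13/85, 324/85)
3. F_x = 239/85  [E, A, F are collinear ∩ CF ⟂ EA]
4. F_y = 72/85  [E, A, F are collinear ∩ CF ⟂ EA]
   → F = (239/85, 72/85)
5. B_x = -13/255  [2·signedArea(BEA) = 9317/255 ∩ 2·signedArea(DBF) = -12012/7225]
6. B_y = 363/85  [2·signedArea(BEA) = 9317/255 ∩ 2·signedArea(DBF) = -12012/7225]
   → B = (-13/255, 363/85)

B = (-13/255, 363/85)
D = (-13/85, 324/85)
F = (239/85, 72/85)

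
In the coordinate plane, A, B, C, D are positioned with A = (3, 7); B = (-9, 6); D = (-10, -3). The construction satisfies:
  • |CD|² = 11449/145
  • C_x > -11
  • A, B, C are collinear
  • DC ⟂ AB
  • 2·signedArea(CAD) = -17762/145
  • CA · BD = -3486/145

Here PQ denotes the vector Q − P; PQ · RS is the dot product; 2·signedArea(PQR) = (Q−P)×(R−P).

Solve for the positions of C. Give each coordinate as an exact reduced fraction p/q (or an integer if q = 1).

1. C_x = -1557/145  [A, B, C are collinear ∩ DC ⟂ AB]
2. C_y = 849/145  [A, B, C are collinear ∩ DC ⟂ AB]
   → C = (-1557/145, 849/145)

C = (-1557/145, 849/145)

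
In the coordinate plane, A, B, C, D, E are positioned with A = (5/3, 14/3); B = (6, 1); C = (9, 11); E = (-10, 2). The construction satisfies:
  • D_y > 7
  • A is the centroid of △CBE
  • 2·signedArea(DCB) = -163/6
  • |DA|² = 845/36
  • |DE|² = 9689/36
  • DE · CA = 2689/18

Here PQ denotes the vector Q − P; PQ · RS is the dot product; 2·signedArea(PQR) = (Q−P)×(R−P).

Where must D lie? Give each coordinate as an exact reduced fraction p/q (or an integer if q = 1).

1. D_x = 16/3  [DE · CA = 2689/18 ∩ 2·signedArea(DCB) = -163/6]
2. D_y = 47/6  [DE · CA = 2689/18 ∩ 2·signedArea(DCB) = -163/6]
   → D = (16/3, 47/6)

D = (16/3, 47/6)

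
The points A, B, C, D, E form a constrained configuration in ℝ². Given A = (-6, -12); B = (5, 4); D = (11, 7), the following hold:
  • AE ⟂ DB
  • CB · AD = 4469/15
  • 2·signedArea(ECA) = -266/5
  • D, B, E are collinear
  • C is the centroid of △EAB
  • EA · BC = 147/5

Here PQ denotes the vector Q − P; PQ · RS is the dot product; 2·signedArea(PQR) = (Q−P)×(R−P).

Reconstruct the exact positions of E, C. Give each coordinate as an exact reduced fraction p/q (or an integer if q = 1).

1. E_x = -51/5  [D, B, E are collinear ∩ AE ⟂ DB]
2. E_y = -18/5  [D, B, E are collinear ∩ AE ⟂ DB]
   → E = (-51/5, -18/5)
3. C_x = -56/15  [C is the centroid of △EAB]
4. C_y = -58/15  [C is the centroid of △EAB]
   → C = (-56/15, -58/15)

C = (-56/15, -58/15)
E = (-51/5, -18/5)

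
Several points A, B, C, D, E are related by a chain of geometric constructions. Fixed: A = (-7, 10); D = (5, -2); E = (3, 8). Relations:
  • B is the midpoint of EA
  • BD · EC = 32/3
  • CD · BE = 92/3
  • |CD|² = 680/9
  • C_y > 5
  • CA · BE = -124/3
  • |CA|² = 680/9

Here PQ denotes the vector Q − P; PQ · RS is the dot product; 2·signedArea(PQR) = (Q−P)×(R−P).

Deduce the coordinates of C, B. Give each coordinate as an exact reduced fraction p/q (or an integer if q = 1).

B = (-2, 9)
C = (1/3, 16/3)

1. B_x = -2  [B is the midpoint of EA]
2. B_y = 9  [B is the midpoint of EA]
   → B = (-2, 9)
3. C_x = 1/3  [CD · BE = 92/3 ∩ BD · EC = 32/3]
4. C_y = 16/3  [CD · BE = 92/3 ∩ BD · EC = 32/3]
   → C = (1/3, 16/3)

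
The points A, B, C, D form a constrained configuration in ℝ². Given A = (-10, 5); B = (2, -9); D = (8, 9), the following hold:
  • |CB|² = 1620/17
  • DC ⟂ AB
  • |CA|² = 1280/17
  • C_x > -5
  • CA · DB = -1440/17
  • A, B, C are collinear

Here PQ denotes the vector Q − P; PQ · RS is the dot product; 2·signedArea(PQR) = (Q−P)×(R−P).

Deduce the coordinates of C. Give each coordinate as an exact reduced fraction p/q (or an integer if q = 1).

1. C_x = -74/17  [A, B, C are collinear ∩ DC ⟂ AB]
2. C_y = -27/17  [A, B, C are collinear ∩ DC ⟂ AB]
   → C = (-74/17, -27/17)

C = (-74/17, -27/17)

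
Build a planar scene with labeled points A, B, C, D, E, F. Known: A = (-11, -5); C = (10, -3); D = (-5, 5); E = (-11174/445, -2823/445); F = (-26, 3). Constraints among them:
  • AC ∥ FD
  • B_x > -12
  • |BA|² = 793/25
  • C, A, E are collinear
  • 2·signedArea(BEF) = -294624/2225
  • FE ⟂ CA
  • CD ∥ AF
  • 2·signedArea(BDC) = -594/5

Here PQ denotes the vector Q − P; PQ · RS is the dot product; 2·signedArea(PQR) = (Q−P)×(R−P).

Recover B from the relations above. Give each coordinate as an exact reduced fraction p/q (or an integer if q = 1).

1. B_x = -58/5  [2·signedArea(BEF) = -294624/2225 ∩ 2·signedArea(BDC) = -594/5]
2. B_y = 3/5  [2·signedArea(BEF) = -294624/2225 ∩ 2·signedArea(BDC) = -594/5]
   → B = (-58/5, 3/5)

B = (-58/5, 3/5)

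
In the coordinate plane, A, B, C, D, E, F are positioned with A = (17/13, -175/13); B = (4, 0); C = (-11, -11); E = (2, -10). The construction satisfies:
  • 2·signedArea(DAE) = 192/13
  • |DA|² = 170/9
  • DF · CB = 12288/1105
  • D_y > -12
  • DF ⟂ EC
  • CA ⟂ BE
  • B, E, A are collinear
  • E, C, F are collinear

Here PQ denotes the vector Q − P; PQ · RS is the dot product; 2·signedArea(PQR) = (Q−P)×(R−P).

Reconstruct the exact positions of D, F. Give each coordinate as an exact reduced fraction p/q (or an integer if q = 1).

D = (-100/39, -448/39)
F = (-676/255, -34336/3315)

1. D_x = -100/39  [line -45/13·x + 9/13·y + -12/13 = 0 ∩ |DA|² = 170/9]
2. D_y = -448/39  [line -45/13·x + 9/13·y + -12/13 = 0 ∩ |DA|² = 170/9]
   → D = (-100/39, -448/39)
3. F_x = -676/255  [E, C, F are collinear ∩ DF ⟂ EC]
4. F_y = -34336/3315  [E, C, F are collinear ∩ DF ⟂ EC]
   → F = (-676/255, -34336/3315)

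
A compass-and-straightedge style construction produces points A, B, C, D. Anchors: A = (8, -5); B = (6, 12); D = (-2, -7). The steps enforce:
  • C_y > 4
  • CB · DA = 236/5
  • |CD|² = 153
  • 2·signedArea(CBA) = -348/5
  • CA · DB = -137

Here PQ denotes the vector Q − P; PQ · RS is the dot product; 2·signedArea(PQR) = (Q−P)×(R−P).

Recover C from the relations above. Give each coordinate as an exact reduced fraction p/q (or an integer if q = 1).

1. C_x = 14/5  [CA · DB = -137 ∩ 2·signedArea(CBA) = -348/5]
2. C_y = 22/5  [CA · DB = -137 ∩ 2·signedArea(CBA) = -348/5]
   → C = (14/5, 22/5)

C = (14/5, 22/5)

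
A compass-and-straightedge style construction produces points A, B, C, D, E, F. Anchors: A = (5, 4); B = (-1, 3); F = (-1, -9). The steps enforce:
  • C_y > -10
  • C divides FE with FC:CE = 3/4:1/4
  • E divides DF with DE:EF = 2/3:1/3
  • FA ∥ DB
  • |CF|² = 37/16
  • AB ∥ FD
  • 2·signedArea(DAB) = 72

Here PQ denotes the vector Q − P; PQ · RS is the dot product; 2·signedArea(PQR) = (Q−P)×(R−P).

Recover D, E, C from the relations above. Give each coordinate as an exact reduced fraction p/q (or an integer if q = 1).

C = (-5/2, -37/4)
D = (-7, -10)
E = (-3, -28/3)

1. D_x = -7  [FA ∥ DB ∩ AB ∥ FD]
2. D_y = -10  [FA ∥ DB ∩ AB ∥ FD]
   → D = (-7, -10)
3. E_x = -3  [E divides DF with DE:EF = 2/3:1/3]
4. E_y = -28/3  [E divides DF with DE:EF = 2/3:1/3]
   → E = (-3, -28/3)
5. C_x = -5/2  [C divides FE with FC:CE = 3/4:1/4]
6. C_y = -37/4  [C divides FE with FC:CE = 3/4:1/4]
   → C = (-5/2, -37/4)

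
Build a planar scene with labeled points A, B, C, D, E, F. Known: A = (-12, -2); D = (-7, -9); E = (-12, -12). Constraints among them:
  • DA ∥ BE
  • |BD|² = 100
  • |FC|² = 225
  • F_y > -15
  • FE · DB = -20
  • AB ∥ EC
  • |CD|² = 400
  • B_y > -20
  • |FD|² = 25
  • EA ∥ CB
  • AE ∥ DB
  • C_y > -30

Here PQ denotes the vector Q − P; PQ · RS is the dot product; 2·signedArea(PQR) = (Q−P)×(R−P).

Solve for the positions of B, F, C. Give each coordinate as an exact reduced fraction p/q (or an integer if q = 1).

1. B_x = -7  [DA ∥ BE ∩ AE ∥ DB]
2. B_y = -19  [DA ∥ BE ∩ AE ∥ DB]
   → B = (-7, -19)
3. F_y = -14  [FE · DB = -20]
4. F_x = -7  [|FD|² = 25]
   → F = (-7, -14)
5. C_x = -7  [EA ∥ CB ∩ AB ∥ EC]
6. C_y = -29  [EA ∥ CB ∩ AB ∥ EC]
   → C = (-7, -29)

B = (-7, -19)
C = (-7, -29)
F = (-7, -14)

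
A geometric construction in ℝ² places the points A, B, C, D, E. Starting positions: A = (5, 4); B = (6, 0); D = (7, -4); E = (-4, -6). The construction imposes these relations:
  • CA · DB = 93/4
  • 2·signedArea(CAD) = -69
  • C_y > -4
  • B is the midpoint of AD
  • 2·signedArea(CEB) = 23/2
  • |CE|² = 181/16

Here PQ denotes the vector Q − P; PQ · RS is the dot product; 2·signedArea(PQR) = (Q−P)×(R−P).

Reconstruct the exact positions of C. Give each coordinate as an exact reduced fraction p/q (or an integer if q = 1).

1. C_x = -7/4  [2·signedArea(CEB) = 23/2 ∩ 2·signedArea(CAD) = -69]
2. C_y = -7/2  [2·signedArea(CEB) = 23/2 ∩ 2·signedArea(CAD) = -69]
   → C = (-7/4, -7/2)

C = (-7/4, -7/2)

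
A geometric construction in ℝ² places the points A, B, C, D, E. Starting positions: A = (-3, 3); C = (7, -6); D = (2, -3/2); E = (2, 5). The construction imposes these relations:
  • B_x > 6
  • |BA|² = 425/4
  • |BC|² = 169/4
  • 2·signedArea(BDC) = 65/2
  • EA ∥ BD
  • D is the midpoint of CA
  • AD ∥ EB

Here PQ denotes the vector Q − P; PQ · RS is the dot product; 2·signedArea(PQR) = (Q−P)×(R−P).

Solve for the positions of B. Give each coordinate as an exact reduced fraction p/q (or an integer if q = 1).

1. B_x = 7  [EA ∥ BD ∩ AD ∥ EB]
2. B_y = 1/2  [EA ∥ BD ∩ AD ∥ EB]
   → B = (7, 1/2)

B = (7, 1/2)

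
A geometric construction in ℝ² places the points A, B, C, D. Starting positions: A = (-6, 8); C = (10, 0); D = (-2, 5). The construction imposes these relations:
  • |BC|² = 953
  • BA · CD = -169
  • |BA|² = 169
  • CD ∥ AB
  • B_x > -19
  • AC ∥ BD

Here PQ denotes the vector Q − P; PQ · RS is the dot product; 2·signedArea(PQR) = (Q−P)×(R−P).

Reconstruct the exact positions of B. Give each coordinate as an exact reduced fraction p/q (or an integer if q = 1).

B = (-18, 13)

1. B_x = -18  [AC ∥ BD ∩ CD ∥ AB]
2. B_y = 13  [AC ∥ BD ∩ CD ∥ AB]
   → B = (-18, 13)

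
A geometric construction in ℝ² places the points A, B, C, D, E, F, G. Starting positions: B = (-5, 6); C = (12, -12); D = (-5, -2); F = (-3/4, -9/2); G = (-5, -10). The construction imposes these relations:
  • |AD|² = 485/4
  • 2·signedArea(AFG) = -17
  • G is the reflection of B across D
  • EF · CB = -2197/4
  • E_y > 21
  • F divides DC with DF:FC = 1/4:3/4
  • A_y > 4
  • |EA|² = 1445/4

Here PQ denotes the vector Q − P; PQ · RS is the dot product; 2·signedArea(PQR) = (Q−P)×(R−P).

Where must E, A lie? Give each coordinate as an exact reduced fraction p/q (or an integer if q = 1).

A = (7/2, 5)
E = (-5, 22)

1. A_x = 7/2  [line 11/2·x + -17/4·y + 2 = 0 ∩ |AD|² = 485/4]
2. A_y = 5  [line 11/2·x + -17/4·y + 2 = 0 ∩ |AD|² = 485/4]
   → A = (7/2, 5)
3. E_x = -5  [line 17·x + -18·y + 481 = 0 ∩ |EA|² = 1445/4]
4. E_y = 22  [line 17·x + -18·y + 481 = 0 ∩ |EA|² = 1445/4]
   → E = (-5, 22)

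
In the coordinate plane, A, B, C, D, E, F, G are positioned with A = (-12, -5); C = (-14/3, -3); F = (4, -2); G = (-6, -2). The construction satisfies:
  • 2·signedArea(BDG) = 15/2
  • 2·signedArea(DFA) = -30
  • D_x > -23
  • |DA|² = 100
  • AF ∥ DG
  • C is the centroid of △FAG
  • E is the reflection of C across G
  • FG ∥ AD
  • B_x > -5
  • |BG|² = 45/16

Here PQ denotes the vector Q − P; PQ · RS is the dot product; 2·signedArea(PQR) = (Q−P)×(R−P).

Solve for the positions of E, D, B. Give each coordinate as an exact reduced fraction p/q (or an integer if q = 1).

1. E_x = -22/3  [E is the reflection of C across G]
2. E_y = -1  [E is the reflection of C across G]
   → E = (-22/3, -1)
3. D_x = -22  [AF ∥ DG ∩ FG ∥ AD]
4. D_y = -5  [AF ∥ DG ∩ FG ∥ AD]
   → D = (-22, -5)
5. B_x = -9/2  [line -3·x + 16·y + 13/2 = 0 ∩ |BG|² = 45/16]
6. B_y = -5/4  [line -3·x + 16·y + 13/2 = 0 ∩ |BG|² = 45/16]
   → B = (-9/2, -5/4)

B = (-9/2, -5/4)
D = (-22, -5)
E = (-22/3, -1)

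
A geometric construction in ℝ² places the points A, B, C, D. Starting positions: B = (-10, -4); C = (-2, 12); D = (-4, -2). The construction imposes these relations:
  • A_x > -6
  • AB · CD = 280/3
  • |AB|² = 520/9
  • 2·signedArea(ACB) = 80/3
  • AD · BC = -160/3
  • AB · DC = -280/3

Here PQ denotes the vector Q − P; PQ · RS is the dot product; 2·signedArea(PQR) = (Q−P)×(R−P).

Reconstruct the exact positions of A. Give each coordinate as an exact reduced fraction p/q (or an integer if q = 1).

A = (-16/3, 2)

1. A_x = -16/3  [AB · CD = 280/3 ∩ 2·signedArea(ACB) = 80/3]
2. A_y = 2  [AB · CD = 280/3 ∩ 2·signedArea(ACB) = 80/3]
   → A = (-16/3, 2)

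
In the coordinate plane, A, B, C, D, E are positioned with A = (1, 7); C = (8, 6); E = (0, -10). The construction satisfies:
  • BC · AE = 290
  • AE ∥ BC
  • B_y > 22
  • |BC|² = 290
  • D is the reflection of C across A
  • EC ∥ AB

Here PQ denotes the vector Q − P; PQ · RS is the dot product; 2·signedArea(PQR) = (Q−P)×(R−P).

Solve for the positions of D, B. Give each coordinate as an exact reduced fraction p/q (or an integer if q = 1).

1. D_x = -6  [D is the reflection of C across A]
2. D_y = 8  [D is the reflection of C across A]
   → D = (-6, 8)
3. B_x = 9  [AE ∥ BC ∩ EC ∥ AB]
4. B_y = 23  [AE ∥ BC ∩ EC ∥ AB]
   → B = (9, 23)

B = (9, 23)
D = (-6, 8)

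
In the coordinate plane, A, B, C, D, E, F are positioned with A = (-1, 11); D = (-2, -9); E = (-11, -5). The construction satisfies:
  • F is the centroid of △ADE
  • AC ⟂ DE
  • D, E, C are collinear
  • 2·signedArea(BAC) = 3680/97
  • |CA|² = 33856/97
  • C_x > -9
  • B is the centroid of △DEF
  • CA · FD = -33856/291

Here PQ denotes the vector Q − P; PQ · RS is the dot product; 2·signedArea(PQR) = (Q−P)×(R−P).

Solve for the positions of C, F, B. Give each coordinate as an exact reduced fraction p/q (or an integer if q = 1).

1. C_x = -833/97  [D, E, C are collinear ∩ AC ⟂ DE]
2. C_y = -589/97  [D, E, C are collinear ∩ AC ⟂ DE]
   → C = (-833/97, -589/97)
3. F_x = -14/3  [F is the centroid of △ADE]
4. F_y = -1  [F is the centroid of △ADE]
   → F = (-14/3, -1)
5. B_x = -53/9  [B is the centroid of △DEF]
6. B_y = -5  [B is the centroid of △DEF]
   → B = (-53/9, -5)

B = (-53/9, -5)
C = (-833/97, -589/97)
F = (-14/3, -1)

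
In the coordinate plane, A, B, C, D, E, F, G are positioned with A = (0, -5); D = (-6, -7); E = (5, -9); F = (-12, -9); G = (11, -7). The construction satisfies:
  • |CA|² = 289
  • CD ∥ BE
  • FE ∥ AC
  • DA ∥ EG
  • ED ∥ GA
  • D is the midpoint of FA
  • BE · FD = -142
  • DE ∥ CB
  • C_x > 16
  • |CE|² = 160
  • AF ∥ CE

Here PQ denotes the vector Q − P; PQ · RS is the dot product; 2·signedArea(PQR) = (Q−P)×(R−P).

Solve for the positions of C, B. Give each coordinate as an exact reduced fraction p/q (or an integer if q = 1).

1. C_x = 17  [AF ∥ CE ∩ FE ∥ AC]
2. C_y = -5  [AF ∥ CE ∩ FE ∥ AC]
   → C = (17, -5)
3. B_x = 28  [CD ∥ BE ∩ DE ∥ CB]
4. B_y = -7  [CD ∥ BE ∩ DE ∥ CB]
   → B = (28, -7)

B = (28, -7)
C = (17, -5)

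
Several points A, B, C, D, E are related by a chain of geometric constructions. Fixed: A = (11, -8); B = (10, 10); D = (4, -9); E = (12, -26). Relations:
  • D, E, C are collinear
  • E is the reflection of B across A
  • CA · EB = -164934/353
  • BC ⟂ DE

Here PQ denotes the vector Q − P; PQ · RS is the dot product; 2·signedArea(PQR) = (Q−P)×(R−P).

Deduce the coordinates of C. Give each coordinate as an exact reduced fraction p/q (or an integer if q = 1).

1. C_x = -788/353  [D, E, C are collinear ∩ BC ⟂ DE]
2. C_y = 1498/353  [D, E, C are collinear ∩ BC ⟂ DE]
   → C = (-788/353, 1498/353)

C = (-788/353, 1498/353)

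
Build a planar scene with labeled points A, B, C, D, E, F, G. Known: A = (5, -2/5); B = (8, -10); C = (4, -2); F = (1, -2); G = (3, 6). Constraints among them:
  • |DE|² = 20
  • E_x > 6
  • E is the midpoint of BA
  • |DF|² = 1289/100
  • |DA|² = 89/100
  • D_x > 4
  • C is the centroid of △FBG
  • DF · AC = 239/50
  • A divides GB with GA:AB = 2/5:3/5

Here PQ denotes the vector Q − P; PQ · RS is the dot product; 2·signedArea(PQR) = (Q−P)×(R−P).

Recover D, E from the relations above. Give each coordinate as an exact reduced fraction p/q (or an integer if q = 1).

1. D_x = 9/2  [line 1·x + 8/5·y + -129/50 = 0 ∩ |DF|² = 1289/100]
2. D_y = -6/5  [line 1·x + 8/5·y + -129/50 = 0 ∩ |DF|² = 1289/100]
   → D = (9/2, -6/5)
3. E_x = 13/2  [E is the midpoint of BA]
4. E_y = -26/5  [E is the midpoint of BA]
   → E = (13/2, -26/5)

D = (9/2, -6/5)
E = (13/2, -26/5)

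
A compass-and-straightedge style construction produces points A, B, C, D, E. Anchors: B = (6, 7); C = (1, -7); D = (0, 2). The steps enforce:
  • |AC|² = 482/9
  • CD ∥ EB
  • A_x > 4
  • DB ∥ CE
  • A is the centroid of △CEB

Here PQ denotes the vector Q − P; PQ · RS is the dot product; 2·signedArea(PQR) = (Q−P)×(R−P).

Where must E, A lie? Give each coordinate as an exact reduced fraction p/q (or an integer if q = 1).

1. E_x = 7  [CD ∥ EB ∩ DB ∥ CE]
2. E_y = -2  [CD ∥ EB ∩ DB ∥ CE]
   → E = (7, -2)
3. A_x = 14/3  [A is the centroid of △CEB]
4. A_y = -2/3  [A is the centroid of △CEB]
   → A = (14/3, -2/3)

A = (14/3, -2/3)
E = (7, -2)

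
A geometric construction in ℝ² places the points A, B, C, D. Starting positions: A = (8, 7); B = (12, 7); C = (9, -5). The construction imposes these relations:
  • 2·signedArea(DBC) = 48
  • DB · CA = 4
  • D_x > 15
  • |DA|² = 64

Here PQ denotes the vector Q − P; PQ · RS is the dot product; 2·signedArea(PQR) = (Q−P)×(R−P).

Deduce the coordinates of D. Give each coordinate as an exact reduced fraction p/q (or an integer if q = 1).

1. D_x = 16  [DB · CA = 4 ∩ 2·signedArea(DBC) = 48]
2. D_y = 7  [DB · CA = 4 ∩ 2·signedArea(DBC) = 48]
   → D = (16, 7)

D = (16, 7)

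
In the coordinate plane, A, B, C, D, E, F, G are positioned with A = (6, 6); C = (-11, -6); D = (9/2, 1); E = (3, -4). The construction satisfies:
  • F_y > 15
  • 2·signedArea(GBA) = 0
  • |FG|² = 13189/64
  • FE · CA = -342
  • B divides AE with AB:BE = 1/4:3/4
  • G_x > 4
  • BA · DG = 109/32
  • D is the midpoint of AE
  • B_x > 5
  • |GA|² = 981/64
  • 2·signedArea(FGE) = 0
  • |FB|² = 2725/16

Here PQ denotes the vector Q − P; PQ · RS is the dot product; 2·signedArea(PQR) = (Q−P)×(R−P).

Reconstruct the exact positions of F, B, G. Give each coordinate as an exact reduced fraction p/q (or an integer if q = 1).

B = (21/4, 7/2)
F = (9, 16)
G = (39/8, 9/4)

1. B_x = 21/4  [B divides AE with AB:BE = 1/4:3/4]
2. B_y = 7/2  [B divides AE with AB:BE = 1/4:3/4]
   → B = (21/4, 7/2)
3. G_x = 39/8  [2·signedArea(GBA) = 0 ∩ BA · DG = 109/32]
4. G_y = 9/4  [2·signedArea(GBA) = 0 ∩ BA · DG = 109/32]
   → G = (39/8, 9/4)
5. F_x = 9  [2·signedArea(FGE) = 0 ∩ FE · CA = -342]
6. F_y = 16  [2·signedArea(FGE) = 0 ∩ FE · CA = -342]
   → F = (9, 16)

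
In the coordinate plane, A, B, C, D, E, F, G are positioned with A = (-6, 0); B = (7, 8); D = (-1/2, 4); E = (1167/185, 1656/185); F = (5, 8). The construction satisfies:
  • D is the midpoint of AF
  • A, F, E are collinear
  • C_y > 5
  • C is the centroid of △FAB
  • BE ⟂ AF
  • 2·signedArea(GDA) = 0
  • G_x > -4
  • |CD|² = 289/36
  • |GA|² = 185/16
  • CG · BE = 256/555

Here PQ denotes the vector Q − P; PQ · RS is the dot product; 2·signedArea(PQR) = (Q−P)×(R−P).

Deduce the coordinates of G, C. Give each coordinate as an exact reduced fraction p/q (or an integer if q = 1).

C = (2, 16/3)
G = (-13/4, 2)

1. G_x = -13/4  [line 4·x + -11/2·y + 24 = 0 ∩ |GA|² = 185/16]
2. G_y = 2  [line 4·x + -11/2·y + 24 = 0 ∩ |GA|² = 185/16]
   → G = (-13/4, 2)
3. C_x = 2  [C is the centroid of △FAB]
4. C_y = 16/3  [C is the centroid of △FAB]
   → C = (2, 16/3)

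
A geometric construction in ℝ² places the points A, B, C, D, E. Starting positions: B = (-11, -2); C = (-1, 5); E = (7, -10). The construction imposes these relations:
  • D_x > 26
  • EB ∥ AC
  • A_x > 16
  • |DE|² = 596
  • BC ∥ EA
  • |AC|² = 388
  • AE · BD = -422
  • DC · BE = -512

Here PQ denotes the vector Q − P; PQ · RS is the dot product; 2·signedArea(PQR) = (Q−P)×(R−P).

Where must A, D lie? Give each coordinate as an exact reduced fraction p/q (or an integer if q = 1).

1. A_x = 17  [EB ∥ AC ∩ BC ∥ EA]
2. A_y = -3  [EB ∥ AC ∩ BC ∥ EA]
   → A = (17, -3)
3. D_x = 27  [DC · BE = -512 ∩ AE · BD = -422]
4. D_y = 4  [DC · BE = -512 ∩ AE · BD = -422]
   → D = (27, 4)

A = (17, -3)
D = (27, 4)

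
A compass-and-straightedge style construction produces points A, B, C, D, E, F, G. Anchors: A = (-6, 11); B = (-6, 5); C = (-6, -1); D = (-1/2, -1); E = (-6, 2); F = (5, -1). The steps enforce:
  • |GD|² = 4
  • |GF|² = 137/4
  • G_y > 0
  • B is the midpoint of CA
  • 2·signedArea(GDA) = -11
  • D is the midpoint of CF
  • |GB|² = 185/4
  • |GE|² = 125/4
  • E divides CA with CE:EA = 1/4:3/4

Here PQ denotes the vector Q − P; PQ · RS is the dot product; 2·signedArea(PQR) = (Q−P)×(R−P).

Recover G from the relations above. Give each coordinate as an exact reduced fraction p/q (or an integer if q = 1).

1. G_x = -1/2  [line -12·x + -11/2·y + -1/2 = 0 ∩ |GD|² = 4]
2. G_y = 1  [line -12·x + -11/2·y + -1/2 = 0 ∩ |GD|² = 4]
   → G = (-1/2, 1)

G = (-1/2, 1)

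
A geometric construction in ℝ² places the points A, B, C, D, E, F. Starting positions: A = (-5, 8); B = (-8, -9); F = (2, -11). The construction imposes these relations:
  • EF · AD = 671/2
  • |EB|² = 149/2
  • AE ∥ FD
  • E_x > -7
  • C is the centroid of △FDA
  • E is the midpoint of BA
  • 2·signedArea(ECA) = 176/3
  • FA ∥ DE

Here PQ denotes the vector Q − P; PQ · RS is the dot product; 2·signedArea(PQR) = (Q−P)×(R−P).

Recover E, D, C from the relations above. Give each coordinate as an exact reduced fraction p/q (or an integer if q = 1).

C = (-5/6, -15/2)
D = (1/2, -39/2)
E = (-13/2, -1/2)

1. E_x = -13/2  [E is the midpoint of BA]
2. E_y = -1/2  [E is the midpoint of BA]
   → E = (-13/2, -1/2)
3. D_x = 1/2  [FA ∥ DE ∩ AE ∥ FD]
4. D_y = -39/2  [FA ∥ DE ∩ AE ∥ FD]
   → D = (1/2, -39/2)
5. C_x = -5/6  [C is the centroid of △FDA]
6. C_y = -15/2  [C is the centroid of △FDA]
   → C = (-5/6, -15/2)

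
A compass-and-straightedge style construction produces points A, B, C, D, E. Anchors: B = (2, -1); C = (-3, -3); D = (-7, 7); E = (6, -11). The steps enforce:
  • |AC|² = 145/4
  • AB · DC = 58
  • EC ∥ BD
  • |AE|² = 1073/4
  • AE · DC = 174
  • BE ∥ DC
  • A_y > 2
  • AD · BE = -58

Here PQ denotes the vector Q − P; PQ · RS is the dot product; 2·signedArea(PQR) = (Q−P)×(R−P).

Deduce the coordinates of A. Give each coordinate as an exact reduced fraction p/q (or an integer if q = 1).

1. A_x = -5/2  [line -4·x + 10·y + -40 = 0 ∩ |AC|² = 145/4]
2. A_y = 3  [line -4·x + 10·y + -40 = 0 ∩ |AC|² = 145/4]
   → A = (-5/2, 3)

A = (-5/2, 3)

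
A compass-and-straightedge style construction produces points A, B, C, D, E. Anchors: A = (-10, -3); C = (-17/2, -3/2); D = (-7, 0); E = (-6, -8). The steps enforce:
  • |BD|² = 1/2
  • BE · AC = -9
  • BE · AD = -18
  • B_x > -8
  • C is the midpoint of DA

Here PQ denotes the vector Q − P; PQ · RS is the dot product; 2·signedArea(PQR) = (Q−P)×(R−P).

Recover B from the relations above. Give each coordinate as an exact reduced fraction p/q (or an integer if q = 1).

B = (-15/2, -1/2)

1. B_x = -15/2  [line -3·x + -3·y + -24 = 0 ∩ |BD|² = 1/2]
2. B_y = -1/2  [line -3·x + -3·y + -24 = 0 ∩ |BD|² = 1/2]
   → B = (-15/2, -1/2)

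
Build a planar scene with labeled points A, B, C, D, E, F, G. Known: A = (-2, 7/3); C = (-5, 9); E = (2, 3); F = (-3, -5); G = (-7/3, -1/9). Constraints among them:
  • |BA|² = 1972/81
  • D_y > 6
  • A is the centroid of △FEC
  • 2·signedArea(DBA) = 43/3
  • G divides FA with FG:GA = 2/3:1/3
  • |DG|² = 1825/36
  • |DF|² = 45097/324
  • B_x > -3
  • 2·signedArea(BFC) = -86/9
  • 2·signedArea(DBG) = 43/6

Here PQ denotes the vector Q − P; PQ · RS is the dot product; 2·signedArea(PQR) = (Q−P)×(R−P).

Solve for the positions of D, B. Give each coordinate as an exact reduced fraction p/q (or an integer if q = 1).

1. B_x = -8/3  [line -14·x + -2·y + -382/9 = 0 ∩ |BA|² = 1972/81]
2. B_y = -23/9  [line -14·x + -2·y + -382/9 = 0 ∩ |BA|² = 1972/81]
   → B = (-8/3, -23/9)
3. D_x = -13/3  [line -22/9·x + 1/3·y + -77/6 = 0 ∩ |DF|² = 45097/324]
4. D_y = 121/18  [line -22/9·x + 1/3·y + -77/6 = 0 ∩ |DF|² = 45097/324]
   → D = (-13/3, 121/18)

B = (-8/3, -23/9)
D = (-13/3, 121/18)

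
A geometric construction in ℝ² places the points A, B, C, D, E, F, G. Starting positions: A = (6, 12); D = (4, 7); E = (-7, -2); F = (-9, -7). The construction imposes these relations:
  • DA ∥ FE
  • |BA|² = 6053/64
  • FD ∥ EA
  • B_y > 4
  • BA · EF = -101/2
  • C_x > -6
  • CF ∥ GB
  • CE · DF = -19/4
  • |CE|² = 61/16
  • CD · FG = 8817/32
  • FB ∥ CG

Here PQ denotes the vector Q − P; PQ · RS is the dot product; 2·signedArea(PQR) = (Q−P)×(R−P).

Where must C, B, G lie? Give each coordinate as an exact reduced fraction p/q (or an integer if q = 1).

B = (1/8, 17/4)
C = (-23/4, -7/2)
G = (27/8, 31/4)

1. C_x = -23/4  [line 13·x + 14·y + 495/4 = 0 ∩ |CE|² = 61/16]
2. C_y = -7/2  [line 13·x + 14·y + 495/4 = 0 ∩ |CE|² = 61/16]
   → C = (-23/4, -7/2)
3. B_x = 1/8  [line 2·x + 5·y + -43/2 = 0 ∩ |BA|² = 6053/64]
4. B_y = 17/4  [line 2·x + 5·y + -43/2 = 0 ∩ |BA|² = 6053/64]
   → B = (1/8, 17/4)
5. G_x = 27/8  [CF ∥ GB ∩ FB ∥ CG]
6. G_y = 31/4  [CF ∥ GB ∩ FB ∥ CG]
   → G = (27/8, 31/4)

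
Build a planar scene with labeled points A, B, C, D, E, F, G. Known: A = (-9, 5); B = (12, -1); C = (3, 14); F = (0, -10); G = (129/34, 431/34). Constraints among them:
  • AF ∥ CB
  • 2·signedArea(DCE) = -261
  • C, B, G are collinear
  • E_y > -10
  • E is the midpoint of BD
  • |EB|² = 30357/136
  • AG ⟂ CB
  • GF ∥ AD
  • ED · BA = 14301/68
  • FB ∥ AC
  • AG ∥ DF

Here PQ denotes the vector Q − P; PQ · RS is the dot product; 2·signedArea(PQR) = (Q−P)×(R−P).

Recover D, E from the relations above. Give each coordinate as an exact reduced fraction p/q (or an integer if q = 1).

1. D_x = -435/34  [AG ∥ DF ∩ GF ∥ AD]
2. D_y = -601/34  [AG ∥ DF ∩ GF ∥ AD]
   → D = (-435/34, -601/34)
3. E_x = -27/68  [E is the midpoint of BD]
4. E_y = -635/68  [E is the midpoint of BD]
   → E = (-27/68, -635/68)

D = (-435/34, -601/34)
E = (-27/68, -635/68)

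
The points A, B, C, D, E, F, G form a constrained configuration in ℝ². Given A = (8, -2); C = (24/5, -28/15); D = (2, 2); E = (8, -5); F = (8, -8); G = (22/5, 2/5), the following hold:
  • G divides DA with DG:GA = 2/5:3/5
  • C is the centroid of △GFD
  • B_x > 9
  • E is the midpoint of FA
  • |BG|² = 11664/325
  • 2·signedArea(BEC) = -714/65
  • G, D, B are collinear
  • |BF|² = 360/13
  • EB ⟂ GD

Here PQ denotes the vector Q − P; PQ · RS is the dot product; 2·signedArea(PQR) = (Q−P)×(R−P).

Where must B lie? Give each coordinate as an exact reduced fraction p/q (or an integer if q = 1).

B = (122/13, -38/13)

1. B_x = 122/13  [G, D, B are collinear ∩ EB ⟂ GD]
2. B_y = -38/13  [G, D, B are collinear ∩ EB ⟂ GD]
   → B = (122/13, -38/13)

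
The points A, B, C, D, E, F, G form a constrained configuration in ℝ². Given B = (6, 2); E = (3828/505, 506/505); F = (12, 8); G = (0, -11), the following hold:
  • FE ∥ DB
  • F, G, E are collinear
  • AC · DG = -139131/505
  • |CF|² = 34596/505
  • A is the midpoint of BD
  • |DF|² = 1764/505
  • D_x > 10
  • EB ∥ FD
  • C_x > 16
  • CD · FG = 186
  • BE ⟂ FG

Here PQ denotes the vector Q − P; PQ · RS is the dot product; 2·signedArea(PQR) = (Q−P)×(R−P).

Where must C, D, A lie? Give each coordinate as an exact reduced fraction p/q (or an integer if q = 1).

1. D_x = 5262/505  [FE ∥ DB ∩ EB ∥ FD]
2. D_y = 4544/505  [FE ∥ DB ∩ EB ∥ FD]
   → D = (5262/505, 4544/505)
3. A_x = 4146/505  [A is the midpoint of BD]
4. A_y = 2777/505  [A is the midpoint of BD]
   → A = (4146/505, 2777/505)
5. C_x = 8292/505  [CD · FG = 186 ∩ AC · DG = -139131/505]
6. C_y = 7574/505  [CD · FG = 186 ∩ AC · DG = -139131/505]
   → C = (8292/505, 7574/505)

A = (4146/505, 2777/505)
C = (8292/505, 7574/505)
D = (5262/505, 4544/505)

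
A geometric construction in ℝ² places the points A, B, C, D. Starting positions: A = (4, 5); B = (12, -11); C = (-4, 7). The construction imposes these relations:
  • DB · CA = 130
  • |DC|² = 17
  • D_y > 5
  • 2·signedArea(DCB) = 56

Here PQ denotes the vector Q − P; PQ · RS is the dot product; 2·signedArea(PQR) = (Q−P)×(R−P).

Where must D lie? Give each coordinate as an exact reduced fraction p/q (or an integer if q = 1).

D = (0, 6)

1. D_x = 0  [DB · CA = 130 ∩ 2·signedArea(DCB) = 56]
2. D_y = 6  [DB · CA = 130 ∩ 2·signedArea(DCB) = 56]
   → D = (0, 6)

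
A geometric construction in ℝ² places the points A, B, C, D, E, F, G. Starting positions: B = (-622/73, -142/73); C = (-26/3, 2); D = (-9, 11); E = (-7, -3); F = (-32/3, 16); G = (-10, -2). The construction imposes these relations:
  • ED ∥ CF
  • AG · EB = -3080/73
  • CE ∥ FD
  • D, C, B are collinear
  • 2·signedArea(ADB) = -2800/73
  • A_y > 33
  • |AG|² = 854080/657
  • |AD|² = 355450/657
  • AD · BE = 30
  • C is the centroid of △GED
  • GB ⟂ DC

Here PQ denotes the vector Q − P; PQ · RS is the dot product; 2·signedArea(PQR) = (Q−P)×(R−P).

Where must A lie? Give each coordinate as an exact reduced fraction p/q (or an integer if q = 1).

1. A_x = -2806/219  [AG · EB = -3080/73 ∩ 2·signedArea(ADB) = -2800/73]
2. A_y = 2478/73  [AG · EB = -3080/73 ∩ 2·signedArea(ADB) = -2800/73]
   → A = (-2806/219, 2478/73)

A = (-2806/219, 2478/73)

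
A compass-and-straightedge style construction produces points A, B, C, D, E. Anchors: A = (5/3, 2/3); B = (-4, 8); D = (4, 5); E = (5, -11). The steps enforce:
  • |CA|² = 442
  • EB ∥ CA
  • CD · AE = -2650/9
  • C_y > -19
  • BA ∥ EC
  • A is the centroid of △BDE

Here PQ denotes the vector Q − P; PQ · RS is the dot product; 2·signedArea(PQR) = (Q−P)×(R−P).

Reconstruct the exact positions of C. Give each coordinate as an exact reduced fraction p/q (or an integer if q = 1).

1. C_x = 32/3  [EB ∥ CA ∩ BA ∥ EC]
2. C_y = -55/3  [EB ∥ CA ∩ BA ∥ EC]
   → C = (32/3, -55/3)

C = (32/3, -55/3)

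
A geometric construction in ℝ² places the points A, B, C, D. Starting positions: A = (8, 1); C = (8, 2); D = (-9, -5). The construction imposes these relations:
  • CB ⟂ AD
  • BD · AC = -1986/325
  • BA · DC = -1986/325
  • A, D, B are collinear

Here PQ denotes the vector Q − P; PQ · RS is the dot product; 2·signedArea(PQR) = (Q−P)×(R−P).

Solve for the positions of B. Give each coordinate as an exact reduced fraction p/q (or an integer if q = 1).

B = (2702/325, 361/325)

1. B_x = 2702/325  [A, D, B are collinear ∩ CB ⟂ AD]
2. B_y = 361/325  [A, D, B are collinear ∩ CB ⟂ AD]
   → B = (2702/325, 361/325)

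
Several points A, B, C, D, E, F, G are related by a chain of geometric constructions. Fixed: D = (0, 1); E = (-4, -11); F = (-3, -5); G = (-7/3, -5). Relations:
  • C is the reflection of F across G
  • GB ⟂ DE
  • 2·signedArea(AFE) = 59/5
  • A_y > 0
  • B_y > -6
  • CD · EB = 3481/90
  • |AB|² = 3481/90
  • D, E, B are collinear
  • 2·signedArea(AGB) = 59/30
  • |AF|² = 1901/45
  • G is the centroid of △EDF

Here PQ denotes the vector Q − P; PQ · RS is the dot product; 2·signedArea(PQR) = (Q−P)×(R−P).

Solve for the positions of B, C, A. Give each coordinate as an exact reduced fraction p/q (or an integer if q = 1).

1. B_x = -61/30  [D, E, B are collinear ∩ GB ⟂ DE]
2. B_y = -51/10  [D, E, B are collinear ∩ GB ⟂ DE]
   → B = (-61/30, -51/10)
3. C_x = -5/3  [C is the reflection of F across G]
4. C_y = -5  [C is the reflection of F across G]
   → C = (-5/3, -5)
5. A_x = -1/15  [2·signedArea(AGB) = 59/30 ∩ 2·signedArea(AFE) = 59/5]
6. A_y = 4/5  [2·signedArea(AGB) = 59/30 ∩ 2·signedArea(AFE) = 59/5]
   → A = (-1/15, 4/5)

A = (-1/15, 4/5)
B = (-61/30, -51/10)
C = (-5/3, -5)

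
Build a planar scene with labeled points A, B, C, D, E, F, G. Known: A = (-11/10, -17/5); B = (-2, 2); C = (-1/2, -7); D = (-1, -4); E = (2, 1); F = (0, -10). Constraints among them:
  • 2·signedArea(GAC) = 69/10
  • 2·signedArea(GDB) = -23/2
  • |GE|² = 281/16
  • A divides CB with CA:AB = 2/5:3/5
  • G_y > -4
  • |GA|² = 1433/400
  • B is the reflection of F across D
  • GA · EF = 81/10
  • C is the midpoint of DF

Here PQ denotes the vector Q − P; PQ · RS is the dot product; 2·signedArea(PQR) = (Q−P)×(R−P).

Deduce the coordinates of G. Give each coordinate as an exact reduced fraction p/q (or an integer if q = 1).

1. G_x = 3/4  [GA · EF = 81/10 ∩ 2·signedArea(GDB) = -23/2]
2. G_y = -3  [GA · EF = 81/10 ∩ 2·signedArea(GDB) = -23/2]
   → G = (3/4, -3)

G = (3/4, -3)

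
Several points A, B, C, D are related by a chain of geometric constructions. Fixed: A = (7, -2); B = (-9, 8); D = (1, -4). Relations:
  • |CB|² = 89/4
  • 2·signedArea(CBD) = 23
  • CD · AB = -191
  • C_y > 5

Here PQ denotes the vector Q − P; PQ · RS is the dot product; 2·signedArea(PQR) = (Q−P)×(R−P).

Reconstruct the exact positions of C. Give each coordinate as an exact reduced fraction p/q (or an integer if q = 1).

C = (-5, 11/2)

1. C_x = -5  [2·signedArea(CBD) = 23 ∩ CD · AB = -191]
2. C_y = 11/2  [2·signedArea(CBD) = 23 ∩ CD · AB = -191]
   → C = (-5, 11/2)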